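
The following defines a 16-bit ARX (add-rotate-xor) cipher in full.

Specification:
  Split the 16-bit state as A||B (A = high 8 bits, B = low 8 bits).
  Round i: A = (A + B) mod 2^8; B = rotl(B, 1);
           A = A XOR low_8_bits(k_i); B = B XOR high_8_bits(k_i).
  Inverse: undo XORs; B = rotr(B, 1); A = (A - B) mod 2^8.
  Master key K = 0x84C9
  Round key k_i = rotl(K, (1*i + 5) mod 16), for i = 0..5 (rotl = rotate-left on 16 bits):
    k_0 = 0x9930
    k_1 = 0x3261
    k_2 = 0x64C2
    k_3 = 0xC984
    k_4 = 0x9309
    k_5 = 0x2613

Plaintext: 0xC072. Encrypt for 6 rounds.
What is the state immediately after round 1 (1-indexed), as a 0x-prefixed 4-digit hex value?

s_0 = plaintext = 0xC072
s_1 = Round(s_0, k_0) = 0x027D
s_2 = Round(s_1, k_1) = 0x1EC8
s_3 = Round(s_2, k_2) = 0x24F5
s_4 = Round(s_3, k_3) = 0x9D22
s_5 = Round(s_4, k_4) = 0xB6D7
s_6 = Round(s_5, k_5) = 0x9E89

0x027D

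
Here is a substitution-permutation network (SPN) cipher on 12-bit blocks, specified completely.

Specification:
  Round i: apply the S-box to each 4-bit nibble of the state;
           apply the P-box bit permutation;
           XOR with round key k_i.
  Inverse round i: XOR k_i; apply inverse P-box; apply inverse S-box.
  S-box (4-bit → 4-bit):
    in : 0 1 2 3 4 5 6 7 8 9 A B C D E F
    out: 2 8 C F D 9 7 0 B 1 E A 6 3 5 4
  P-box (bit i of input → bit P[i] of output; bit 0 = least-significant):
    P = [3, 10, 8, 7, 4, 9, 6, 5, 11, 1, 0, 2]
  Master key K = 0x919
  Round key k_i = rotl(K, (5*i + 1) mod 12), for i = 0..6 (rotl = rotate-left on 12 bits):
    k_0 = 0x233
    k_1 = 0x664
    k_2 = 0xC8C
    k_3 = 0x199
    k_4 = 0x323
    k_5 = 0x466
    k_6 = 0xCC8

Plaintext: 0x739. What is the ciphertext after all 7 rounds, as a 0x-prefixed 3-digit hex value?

0x3F6

s_0 = plaintext = 0x739
s_1 = Round(s_0, k_0) = 0x04B
s_2 = Round(s_1, k_1) = 0x296
s_3 = Round(s_2, k_2) = 0x991
s_4 = Round(s_3, k_3) = 0x909
s_5 = Round(s_4, k_4) = 0x92B
s_6 = Round(s_5, k_5) = 0x886
s_7 = Round(s_6, k_6) = 0x3F6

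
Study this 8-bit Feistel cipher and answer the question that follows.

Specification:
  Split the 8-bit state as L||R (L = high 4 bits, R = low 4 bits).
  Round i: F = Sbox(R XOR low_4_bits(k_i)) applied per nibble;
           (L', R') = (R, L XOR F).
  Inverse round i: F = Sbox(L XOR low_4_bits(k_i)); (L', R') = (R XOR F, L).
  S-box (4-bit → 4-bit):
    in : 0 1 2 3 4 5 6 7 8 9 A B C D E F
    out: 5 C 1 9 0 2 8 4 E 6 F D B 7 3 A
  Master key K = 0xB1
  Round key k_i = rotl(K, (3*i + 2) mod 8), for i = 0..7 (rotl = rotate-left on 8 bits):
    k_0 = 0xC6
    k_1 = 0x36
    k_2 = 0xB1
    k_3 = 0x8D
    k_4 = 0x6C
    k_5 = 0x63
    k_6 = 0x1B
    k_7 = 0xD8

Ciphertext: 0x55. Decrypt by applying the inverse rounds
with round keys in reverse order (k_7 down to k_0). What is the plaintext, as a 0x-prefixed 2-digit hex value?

0x2F

s_0 = ciphertext = 0x55
s_1 = InvRound(s_0, k_7) = 0x25
s_2 = InvRound(s_1, k_6) = 0x32
s_3 = InvRound(s_2, k_5) = 0x73
s_4 = InvRound(s_3, k_4) = 0xE7
s_5 = InvRound(s_4, k_3) = 0xEE
s_6 = InvRound(s_5, k_2) = 0x4E
s_7 = InvRound(s_6, k_1) = 0xF4
s_8 = InvRound(s_7, k_0) = 0x2F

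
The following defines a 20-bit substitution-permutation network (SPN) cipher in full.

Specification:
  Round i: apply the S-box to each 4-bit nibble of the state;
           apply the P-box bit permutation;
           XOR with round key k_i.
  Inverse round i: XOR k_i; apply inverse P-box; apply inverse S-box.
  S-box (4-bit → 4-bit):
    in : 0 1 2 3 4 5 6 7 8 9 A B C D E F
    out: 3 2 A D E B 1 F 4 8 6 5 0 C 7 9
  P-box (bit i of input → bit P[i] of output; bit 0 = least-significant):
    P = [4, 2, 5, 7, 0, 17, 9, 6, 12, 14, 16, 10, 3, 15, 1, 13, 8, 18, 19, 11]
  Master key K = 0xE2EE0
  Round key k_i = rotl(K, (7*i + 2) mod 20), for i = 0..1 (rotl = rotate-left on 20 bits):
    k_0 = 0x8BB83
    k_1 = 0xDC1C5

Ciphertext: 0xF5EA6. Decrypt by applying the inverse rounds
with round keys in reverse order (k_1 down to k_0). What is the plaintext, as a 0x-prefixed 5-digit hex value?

0x1B353

s_0 = ciphertext = 0xF5EA6
s_1 = InvRound(s_0, k_1) = 0xFAF78
s_2 = InvRound(s_1, k_0) = 0x1B353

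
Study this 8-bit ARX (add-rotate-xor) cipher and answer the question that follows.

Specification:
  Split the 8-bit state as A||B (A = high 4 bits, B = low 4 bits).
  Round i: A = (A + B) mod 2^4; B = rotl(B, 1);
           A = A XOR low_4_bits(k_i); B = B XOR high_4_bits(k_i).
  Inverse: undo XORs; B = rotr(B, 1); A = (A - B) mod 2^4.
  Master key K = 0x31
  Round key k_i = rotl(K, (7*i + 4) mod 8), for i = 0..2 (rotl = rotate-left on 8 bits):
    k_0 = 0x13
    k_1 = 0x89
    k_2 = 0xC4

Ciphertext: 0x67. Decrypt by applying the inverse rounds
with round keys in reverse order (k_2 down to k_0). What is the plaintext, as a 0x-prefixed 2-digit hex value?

s_0 = ciphertext = 0x67
s_1 = InvRound(s_0, k_2) = 0x5D
s_2 = InvRound(s_1, k_1) = 0x2A
s_3 = InvRound(s_2, k_0) = 0x4D

0x4D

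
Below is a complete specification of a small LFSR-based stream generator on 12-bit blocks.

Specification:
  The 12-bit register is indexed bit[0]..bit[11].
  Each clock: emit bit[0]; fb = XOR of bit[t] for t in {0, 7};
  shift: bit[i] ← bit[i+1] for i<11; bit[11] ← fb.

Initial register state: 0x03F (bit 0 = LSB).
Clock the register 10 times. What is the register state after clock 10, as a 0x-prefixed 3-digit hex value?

0xF7C

reg_0 = 0x03F
clock 1: out=1, reg = 0x81F
clock 2: out=1, reg = 0xC0F
clock 3: out=1, reg = 0xE07
clock 4: out=1, reg = 0xF03
clock 5: out=1, reg = 0xF81
clock 6: out=1, reg = 0x7C0
clock 7: out=0, reg = 0xBE0
clock 8: out=0, reg = 0xDF0
clock 9: out=0, reg = 0xEF8
clock 10: out=0, reg = 0xF7C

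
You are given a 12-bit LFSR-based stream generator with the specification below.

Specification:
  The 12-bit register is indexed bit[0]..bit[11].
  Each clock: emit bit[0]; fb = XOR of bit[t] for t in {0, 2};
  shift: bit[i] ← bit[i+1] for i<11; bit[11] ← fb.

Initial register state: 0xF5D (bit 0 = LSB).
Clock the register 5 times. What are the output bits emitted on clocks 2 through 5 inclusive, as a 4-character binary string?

0111

reg_0 = 0xF5D
clock 1: out=1, reg = 0x7AE
clock 2: out=0, reg = 0xBD7
clock 3: out=1, reg = 0x5EB
clock 4: out=1, reg = 0xAF5
clock 5: out=1, reg = 0x57A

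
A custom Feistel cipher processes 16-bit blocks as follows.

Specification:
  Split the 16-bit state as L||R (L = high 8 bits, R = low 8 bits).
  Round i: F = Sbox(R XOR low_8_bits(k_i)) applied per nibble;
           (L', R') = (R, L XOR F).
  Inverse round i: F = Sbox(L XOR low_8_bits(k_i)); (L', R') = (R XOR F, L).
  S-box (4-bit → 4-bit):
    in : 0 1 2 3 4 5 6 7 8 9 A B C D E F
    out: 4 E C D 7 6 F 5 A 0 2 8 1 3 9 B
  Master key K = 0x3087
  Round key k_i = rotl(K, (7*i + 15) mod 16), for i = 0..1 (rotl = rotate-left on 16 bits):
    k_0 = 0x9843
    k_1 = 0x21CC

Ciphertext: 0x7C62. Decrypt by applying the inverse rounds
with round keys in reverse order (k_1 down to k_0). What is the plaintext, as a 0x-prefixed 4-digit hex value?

0x5AE6

s_0 = ciphertext = 0x7C62
s_1 = InvRound(s_0, k_1) = 0xE67C
s_2 = InvRound(s_1, k_0) = 0x5AE6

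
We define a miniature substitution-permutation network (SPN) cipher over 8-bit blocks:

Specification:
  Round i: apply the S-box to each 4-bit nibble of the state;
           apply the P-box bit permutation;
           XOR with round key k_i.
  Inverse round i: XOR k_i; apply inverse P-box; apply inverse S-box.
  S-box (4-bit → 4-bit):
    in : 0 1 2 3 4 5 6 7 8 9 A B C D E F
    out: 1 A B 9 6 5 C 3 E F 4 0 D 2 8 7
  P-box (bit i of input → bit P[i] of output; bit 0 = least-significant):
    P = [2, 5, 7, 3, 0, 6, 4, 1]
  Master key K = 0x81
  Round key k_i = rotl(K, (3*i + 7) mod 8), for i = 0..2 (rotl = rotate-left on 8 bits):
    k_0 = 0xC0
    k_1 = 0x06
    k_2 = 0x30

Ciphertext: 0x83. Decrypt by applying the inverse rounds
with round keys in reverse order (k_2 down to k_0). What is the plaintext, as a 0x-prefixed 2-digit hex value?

s_0 = ciphertext = 0x83
s_1 = InvRound(s_0, k_2) = 0xC4
s_2 = InvRound(s_1, k_1) = 0x1A
s_3 = InvRound(s_2, k_0) = 0x86

0x86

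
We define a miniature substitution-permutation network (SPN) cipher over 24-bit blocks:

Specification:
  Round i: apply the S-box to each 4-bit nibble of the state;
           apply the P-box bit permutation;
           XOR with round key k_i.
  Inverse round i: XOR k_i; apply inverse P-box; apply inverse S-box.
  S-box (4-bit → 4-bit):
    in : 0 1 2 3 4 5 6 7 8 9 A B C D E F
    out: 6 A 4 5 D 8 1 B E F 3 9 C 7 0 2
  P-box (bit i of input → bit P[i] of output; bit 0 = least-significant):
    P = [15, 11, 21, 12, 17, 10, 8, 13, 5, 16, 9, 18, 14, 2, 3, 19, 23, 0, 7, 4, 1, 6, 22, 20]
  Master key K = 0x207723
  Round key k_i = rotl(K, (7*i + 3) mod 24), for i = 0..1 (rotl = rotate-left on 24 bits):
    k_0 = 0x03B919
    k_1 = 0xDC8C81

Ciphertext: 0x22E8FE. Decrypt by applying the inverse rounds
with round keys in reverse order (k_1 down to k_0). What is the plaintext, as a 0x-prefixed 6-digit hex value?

0x7A245E

s_0 = ciphertext = 0x22E8FE
s_1 = InvRound(s_0, k_1) = 0x979B72
s_2 = InvRound(s_1, k_0) = 0x7A245E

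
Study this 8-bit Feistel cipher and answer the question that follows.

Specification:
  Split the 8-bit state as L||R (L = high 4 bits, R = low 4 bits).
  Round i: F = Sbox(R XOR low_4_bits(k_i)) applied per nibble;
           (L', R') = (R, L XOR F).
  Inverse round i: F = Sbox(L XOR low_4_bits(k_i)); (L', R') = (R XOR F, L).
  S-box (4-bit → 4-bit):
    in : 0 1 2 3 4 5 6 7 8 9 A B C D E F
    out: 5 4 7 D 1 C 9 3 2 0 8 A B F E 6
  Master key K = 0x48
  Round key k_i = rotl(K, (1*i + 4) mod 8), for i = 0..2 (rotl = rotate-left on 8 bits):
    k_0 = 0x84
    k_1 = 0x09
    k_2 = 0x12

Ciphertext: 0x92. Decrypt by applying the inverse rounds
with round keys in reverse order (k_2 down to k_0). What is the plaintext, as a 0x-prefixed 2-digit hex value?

s_0 = ciphertext = 0x92
s_1 = InvRound(s_0, k_2) = 0x89
s_2 = InvRound(s_1, k_1) = 0xD8
s_3 = InvRound(s_2, k_0) = 0x8D

0x8D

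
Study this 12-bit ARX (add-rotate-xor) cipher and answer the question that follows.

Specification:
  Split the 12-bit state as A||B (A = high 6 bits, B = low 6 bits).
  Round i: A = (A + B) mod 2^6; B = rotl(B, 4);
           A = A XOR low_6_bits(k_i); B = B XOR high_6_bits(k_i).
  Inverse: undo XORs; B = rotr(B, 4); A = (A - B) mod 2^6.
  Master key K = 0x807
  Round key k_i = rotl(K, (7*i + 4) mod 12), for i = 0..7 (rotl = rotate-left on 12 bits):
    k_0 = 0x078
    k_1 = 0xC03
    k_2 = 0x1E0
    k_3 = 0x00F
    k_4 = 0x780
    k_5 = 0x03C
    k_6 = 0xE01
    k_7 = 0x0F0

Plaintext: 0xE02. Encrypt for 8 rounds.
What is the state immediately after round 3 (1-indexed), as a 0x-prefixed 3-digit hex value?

0xA0D

s_0 = plaintext = 0xE02
s_1 = Round(s_0, k_0) = 0x0A1
s_2 = Round(s_1, k_1) = 0x828
s_3 = Round(s_2, k_2) = 0xA0D
s_4 = Round(s_3, k_3) = 0xE93
s_5 = Round(s_4, k_4) = 0x36A
s_6 = Round(s_5, k_5) = 0x2EA
s_7 = Round(s_6, k_6) = 0xD12
s_8 = Round(s_7, k_7) = 0xDA7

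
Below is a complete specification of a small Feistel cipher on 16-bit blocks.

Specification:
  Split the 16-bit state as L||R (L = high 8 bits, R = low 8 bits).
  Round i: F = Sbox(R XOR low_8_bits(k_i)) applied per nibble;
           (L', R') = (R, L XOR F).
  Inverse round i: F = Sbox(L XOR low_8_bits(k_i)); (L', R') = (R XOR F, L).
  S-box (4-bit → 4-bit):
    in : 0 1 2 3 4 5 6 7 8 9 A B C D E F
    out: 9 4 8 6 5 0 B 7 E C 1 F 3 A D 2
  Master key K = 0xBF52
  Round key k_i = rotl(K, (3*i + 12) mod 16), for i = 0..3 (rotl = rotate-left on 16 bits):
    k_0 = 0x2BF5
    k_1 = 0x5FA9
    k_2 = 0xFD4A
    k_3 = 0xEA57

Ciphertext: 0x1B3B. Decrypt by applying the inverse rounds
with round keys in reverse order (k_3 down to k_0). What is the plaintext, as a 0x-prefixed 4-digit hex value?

0xB009

s_0 = ciphertext = 0x1B3B
s_1 = InvRound(s_0, k_3) = 0x681B
s_2 = InvRound(s_1, k_2) = 0x9368
s_3 = InvRound(s_2, k_1) = 0x0993
s_4 = InvRound(s_3, k_0) = 0xB009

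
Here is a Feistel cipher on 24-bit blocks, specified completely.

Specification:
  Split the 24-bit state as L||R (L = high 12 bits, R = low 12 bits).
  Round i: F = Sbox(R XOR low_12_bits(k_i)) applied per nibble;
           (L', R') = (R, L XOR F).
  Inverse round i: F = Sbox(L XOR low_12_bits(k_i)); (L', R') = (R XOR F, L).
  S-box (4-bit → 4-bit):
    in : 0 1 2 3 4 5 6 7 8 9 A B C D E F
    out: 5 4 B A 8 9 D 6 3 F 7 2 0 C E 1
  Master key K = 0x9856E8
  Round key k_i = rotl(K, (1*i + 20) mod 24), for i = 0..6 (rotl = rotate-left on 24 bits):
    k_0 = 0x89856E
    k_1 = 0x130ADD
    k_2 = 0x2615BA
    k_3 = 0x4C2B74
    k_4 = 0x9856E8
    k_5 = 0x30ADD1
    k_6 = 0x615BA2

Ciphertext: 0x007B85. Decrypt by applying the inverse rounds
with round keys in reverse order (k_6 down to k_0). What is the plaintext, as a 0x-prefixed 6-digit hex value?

0x44FC50

s_0 = ciphertext = 0x007B85
s_1 = InvRound(s_0, k_6) = 0x9FC007
s_2 = InvRound(s_1, k_5) = 0x8BB9FC
s_3 = InvRound(s_2, k_4) = 0x7668BB
s_4 = InvRound(s_3, k_3) = 0x8F0766
s_5 = InvRound(s_4, k_2) = 0xBE18F0
s_6 = InvRound(s_5, k_1) = 0xC50BE1
s_7 = InvRound(s_6, k_0) = 0x44FC50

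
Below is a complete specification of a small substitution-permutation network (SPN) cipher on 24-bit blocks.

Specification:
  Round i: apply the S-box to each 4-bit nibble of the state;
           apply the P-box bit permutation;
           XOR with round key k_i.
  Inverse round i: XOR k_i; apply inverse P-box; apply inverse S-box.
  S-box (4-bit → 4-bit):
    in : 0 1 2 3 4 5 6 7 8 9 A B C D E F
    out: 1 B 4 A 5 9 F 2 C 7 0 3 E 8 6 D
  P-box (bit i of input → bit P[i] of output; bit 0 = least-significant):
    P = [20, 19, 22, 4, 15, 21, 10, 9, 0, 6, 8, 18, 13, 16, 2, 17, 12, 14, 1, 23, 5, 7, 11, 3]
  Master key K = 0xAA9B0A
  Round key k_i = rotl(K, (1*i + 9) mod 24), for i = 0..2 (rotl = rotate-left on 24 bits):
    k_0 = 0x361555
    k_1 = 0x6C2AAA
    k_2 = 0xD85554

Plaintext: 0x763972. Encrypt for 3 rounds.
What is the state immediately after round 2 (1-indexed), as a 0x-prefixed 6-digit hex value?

s_0 = plaintext = 0x763972
s_1 = Round(s_0, k_0) = 0xD54496
s_2 = Round(s_1, k_1) = 0x949FB7
s_3 = Round(s_2, k_2) = 0xF5ECF3

0x949FB7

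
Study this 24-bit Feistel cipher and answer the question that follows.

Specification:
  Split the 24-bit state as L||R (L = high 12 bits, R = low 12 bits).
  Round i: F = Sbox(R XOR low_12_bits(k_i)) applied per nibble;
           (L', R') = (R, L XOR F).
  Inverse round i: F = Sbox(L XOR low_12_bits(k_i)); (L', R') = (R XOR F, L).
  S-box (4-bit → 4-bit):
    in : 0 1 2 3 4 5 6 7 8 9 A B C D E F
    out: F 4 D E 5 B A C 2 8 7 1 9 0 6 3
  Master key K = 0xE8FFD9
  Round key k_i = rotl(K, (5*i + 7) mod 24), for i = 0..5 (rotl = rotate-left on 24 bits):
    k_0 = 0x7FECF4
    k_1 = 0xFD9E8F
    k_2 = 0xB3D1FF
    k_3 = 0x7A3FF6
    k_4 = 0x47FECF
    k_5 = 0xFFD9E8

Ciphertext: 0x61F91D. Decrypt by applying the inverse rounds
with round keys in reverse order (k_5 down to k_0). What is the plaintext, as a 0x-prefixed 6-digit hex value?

0x1E0C98

s_0 = ciphertext = 0x61F91D
s_1 = InvRound(s_0, k_5) = 0xA2161F
s_2 = InvRound(s_1, k_4) = 0x379A21
s_3 = InvRound(s_2, k_3) = 0x302379
s_4 = InvRound(s_3, k_2) = 0xE49302
s_5 = InvRound(s_4, k_1) = 0xC98E49
s_6 = InvRound(s_5, k_0) = 0x1E0C98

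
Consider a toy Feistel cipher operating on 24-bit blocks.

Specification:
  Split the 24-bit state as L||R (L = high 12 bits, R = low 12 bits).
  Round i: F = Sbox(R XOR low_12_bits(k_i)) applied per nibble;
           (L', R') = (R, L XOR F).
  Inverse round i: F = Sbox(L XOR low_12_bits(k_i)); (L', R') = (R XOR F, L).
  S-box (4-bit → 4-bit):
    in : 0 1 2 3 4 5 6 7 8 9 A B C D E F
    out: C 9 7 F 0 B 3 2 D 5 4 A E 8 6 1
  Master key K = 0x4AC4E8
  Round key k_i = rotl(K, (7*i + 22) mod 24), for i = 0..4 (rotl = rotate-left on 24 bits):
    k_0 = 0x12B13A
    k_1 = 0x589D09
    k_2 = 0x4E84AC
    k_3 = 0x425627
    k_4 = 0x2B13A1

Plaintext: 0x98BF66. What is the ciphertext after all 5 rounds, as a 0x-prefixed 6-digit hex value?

s_0 = plaintext = 0x98BF66
s_1 = Round(s_0, k_0) = 0xF66F35
s_2 = Round(s_1, k_1) = 0xF35898
s_3 = Round(s_2, k_2) = 0x8981C5
s_4 = Round(s_3, k_3) = 0x1C5AFF
s_5 = Round(s_4, k_4) = 0xAFF473

0xAFF473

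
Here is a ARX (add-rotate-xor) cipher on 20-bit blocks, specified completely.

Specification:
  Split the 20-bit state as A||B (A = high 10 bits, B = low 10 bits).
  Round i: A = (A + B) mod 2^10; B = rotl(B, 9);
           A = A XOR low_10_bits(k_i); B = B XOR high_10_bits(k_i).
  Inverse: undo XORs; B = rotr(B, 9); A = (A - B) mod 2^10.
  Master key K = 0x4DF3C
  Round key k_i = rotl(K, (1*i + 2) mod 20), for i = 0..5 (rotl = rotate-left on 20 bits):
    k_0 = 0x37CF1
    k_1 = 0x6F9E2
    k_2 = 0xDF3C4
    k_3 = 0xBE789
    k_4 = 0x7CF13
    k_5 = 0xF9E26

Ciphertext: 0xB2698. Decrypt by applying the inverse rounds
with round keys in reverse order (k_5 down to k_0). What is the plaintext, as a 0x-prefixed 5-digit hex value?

s_0 = ciphertext = 0xB2698
s_1 = InvRound(s_0, k_5) = 0x7C6FE
s_2 = InvRound(s_1, k_4) = 0x31E1B
s_3 = InvRound(s_2, k_3) = 0x629C4
s_4 = InvRound(s_3, k_2) = 0x37571
s_5 = InvRound(s_4, k_1) = 0xE859E
s_6 = InvRound(s_5, k_0) = 0x33A82

0x33A82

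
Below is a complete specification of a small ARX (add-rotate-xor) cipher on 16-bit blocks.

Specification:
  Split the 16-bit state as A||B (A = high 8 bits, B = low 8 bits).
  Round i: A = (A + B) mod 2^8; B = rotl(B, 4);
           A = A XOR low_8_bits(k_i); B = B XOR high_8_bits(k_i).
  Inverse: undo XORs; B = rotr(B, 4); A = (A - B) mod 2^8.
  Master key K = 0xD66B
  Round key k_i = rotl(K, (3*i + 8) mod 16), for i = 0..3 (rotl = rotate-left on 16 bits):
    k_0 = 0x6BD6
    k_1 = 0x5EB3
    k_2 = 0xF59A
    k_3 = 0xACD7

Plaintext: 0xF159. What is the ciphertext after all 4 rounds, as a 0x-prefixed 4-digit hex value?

s_0 = plaintext = 0xF159
s_1 = Round(s_0, k_0) = 0x9CFE
s_2 = Round(s_1, k_1) = 0x29B1
s_3 = Round(s_2, k_2) = 0x40EE
s_4 = Round(s_3, k_3) = 0xF942

0xF942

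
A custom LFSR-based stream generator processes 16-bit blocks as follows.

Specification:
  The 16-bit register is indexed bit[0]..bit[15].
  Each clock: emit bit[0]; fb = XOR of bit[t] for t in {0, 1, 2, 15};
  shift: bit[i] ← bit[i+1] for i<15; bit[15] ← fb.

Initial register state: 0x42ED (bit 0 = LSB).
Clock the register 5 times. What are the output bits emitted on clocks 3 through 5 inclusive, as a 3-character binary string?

110

reg_0 = 0x42ED
clock 1: out=1, reg = 0x2176
clock 2: out=0, reg = 0x10BB
clock 3: out=1, reg = 0x085D
clock 4: out=1, reg = 0x042E
clock 5: out=0, reg = 0x0217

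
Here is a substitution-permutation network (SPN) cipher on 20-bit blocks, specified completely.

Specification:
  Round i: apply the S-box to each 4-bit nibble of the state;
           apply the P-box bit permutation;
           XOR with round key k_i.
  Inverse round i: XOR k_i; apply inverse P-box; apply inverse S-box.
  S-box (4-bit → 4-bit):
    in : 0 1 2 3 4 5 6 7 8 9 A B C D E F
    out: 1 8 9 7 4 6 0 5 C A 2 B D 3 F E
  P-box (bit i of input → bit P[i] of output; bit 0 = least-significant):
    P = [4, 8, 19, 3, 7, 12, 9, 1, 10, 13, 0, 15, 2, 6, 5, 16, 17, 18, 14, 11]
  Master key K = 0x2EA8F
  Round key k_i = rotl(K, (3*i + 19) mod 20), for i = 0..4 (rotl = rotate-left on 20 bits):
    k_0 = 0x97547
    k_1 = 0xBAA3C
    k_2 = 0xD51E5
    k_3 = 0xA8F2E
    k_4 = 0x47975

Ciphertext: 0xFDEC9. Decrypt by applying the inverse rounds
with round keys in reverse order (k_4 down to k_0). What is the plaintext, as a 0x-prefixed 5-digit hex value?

s_0 = ciphertext = 0xFDEC9
s_1 = InvRound(s_0, k_4) = 0x0CB7E
s_2 = InvRound(s_1, k_3) = 0x7A067
s_3 = InvRound(s_2, k_2) = 0x769B5
s_4 = InvRound(s_3, k_1) = 0x5687F
s_5 = InvRound(s_4, k_0) = 0x940AE

0x940AE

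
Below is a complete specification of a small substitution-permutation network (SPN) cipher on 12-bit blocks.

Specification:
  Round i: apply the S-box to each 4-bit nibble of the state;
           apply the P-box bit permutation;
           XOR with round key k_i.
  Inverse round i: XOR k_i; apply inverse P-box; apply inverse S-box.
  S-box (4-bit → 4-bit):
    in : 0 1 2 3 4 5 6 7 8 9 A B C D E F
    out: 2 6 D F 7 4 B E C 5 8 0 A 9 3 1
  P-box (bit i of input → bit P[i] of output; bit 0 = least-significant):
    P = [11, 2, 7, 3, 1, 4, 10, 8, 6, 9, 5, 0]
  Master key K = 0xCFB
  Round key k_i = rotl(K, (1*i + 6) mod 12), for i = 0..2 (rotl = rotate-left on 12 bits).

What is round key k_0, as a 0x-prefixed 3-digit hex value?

0xEF3

K = 0xCFB
k_0 = rotl(K, (1*0+6) mod 12) = rotl(K, 6) = 0xEF3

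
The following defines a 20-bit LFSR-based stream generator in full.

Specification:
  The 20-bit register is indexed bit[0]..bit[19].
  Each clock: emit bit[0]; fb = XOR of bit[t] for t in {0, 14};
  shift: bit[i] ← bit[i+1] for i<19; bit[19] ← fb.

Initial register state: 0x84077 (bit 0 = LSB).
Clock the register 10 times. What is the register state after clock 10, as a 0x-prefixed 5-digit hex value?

reg_0 = 0x84077
clock 1: out=1, reg = 0x4203B
clock 2: out=1, reg = 0xA101D
clock 3: out=1, reg = 0xD080E
clock 4: out=0, reg = 0x68407
clock 5: out=1, reg = 0xB4203
clock 6: out=1, reg = 0x5A101
clock 7: out=1, reg = 0xAD080
clock 8: out=0, reg = 0xD6840
clock 9: out=0, reg = 0xEB420
clock 10: out=0, reg = 0x75A10

0x75A10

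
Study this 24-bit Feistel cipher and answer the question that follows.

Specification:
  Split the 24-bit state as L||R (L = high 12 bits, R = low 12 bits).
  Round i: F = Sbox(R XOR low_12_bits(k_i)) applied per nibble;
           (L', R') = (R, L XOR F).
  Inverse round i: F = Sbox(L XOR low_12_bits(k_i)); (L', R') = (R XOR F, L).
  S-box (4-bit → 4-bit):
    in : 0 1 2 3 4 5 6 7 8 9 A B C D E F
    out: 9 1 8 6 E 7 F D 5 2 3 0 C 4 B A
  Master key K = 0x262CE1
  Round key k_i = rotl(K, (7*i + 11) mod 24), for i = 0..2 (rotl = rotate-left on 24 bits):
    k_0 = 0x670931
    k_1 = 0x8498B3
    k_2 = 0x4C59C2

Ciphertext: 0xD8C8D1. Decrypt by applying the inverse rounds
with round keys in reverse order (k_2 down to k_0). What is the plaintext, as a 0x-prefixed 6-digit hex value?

s_0 = ciphertext = 0xD8C8D1
s_1 = InvRound(s_0, k_2) = 0x63AD8C
s_2 = InvRound(s_1, k_1) = 0x6DE63A
s_3 = InvRound(s_2, k_0) = 0xC806DE

0xC806DE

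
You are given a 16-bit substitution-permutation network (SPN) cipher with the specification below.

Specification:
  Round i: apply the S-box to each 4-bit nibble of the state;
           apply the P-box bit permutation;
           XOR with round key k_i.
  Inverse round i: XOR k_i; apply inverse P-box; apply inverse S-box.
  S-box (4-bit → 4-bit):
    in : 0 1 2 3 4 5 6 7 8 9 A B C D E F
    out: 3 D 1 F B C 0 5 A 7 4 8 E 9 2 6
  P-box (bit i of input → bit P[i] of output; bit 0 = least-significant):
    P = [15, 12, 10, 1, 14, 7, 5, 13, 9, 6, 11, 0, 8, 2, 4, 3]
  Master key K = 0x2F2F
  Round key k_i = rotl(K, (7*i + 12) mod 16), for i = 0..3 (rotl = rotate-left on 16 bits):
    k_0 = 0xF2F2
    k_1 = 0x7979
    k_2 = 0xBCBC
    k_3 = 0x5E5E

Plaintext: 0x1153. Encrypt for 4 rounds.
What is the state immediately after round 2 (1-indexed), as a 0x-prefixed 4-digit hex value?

0xCED4

s_0 = plaintext = 0x1153
s_1 = Round(s_0, k_0) = 0x4DC9
s_2 = Round(s_1, k_1) = 0xCED4
s_3 = Round(s_2, k_2) = 0x4CE2
s_4 = Round(s_3, k_3) = 0xD793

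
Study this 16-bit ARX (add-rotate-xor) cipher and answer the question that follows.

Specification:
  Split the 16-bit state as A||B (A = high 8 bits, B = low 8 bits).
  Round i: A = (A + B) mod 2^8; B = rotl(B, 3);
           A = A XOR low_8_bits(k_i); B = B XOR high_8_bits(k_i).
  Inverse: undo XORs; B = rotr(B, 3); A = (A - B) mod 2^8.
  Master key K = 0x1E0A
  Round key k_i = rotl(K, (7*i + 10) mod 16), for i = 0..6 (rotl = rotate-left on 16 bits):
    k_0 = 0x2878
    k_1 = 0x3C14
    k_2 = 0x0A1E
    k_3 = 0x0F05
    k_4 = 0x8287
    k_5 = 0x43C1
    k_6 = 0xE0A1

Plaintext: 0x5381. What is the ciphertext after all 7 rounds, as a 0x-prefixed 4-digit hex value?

0x6C6A

s_0 = plaintext = 0x5381
s_1 = Round(s_0, k_0) = 0xAC24
s_2 = Round(s_1, k_1) = 0xC41D
s_3 = Round(s_2, k_2) = 0xFFE2
s_4 = Round(s_3, k_3) = 0xE418
s_5 = Round(s_4, k_4) = 0x7B42
s_6 = Round(s_5, k_5) = 0x7C51
s_7 = Round(s_6, k_6) = 0x6C6A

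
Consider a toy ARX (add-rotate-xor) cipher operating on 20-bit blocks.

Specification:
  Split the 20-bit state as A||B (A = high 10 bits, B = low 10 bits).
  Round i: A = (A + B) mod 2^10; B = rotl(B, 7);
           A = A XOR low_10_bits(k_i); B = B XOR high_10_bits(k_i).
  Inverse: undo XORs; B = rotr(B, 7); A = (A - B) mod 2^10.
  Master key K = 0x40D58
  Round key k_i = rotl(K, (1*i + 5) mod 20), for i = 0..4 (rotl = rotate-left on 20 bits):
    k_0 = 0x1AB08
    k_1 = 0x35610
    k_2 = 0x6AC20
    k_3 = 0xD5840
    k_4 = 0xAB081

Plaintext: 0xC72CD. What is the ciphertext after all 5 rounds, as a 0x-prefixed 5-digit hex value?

0xD2176

s_0 = plaintext = 0xC72CD
s_1 = Round(s_0, k_0) = 0xB86B3
s_2 = Round(s_1, k_1) = 0xE1103
s_3 = Round(s_2, k_2) = 0x29C0B
s_4 = Round(s_3, k_3) = 0x3CAD7
s_5 = Round(s_4, k_4) = 0xD2176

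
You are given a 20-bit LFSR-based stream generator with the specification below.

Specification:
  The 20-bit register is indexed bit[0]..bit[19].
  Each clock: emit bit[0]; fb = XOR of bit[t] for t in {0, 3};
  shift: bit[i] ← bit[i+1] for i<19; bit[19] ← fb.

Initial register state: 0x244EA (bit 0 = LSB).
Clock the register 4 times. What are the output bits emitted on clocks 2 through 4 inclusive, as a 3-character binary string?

reg_0 = 0x244EA
clock 1: out=0, reg = 0x92275
clock 2: out=1, reg = 0xC913A
clock 3: out=0, reg = 0xE489D
clock 4: out=1, reg = 0x7244E

101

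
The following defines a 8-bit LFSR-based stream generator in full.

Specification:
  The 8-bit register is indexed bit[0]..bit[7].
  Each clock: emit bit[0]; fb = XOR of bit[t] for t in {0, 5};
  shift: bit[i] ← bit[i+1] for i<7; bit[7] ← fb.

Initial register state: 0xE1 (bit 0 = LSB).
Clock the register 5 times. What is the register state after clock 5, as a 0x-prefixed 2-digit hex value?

0xB7

reg_0 = 0xE1
clock 1: out=1, reg = 0x70
clock 2: out=0, reg = 0xB8
clock 3: out=0, reg = 0xDC
clock 4: out=0, reg = 0x6E
clock 5: out=0, reg = 0xB7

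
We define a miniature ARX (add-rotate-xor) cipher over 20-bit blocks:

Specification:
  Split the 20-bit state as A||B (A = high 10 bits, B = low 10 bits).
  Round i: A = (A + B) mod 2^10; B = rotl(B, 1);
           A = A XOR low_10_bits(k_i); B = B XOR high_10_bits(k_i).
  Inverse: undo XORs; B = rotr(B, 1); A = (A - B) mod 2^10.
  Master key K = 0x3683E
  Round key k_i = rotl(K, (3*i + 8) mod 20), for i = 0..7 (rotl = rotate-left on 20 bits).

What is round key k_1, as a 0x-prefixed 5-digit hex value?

K = 0x3683E
k_0 = rotl(K, (3*0+8) mod 20) = rotl(K, 8) = 0x83E36
k_1 = rotl(K, (3*1+8) mod 20) = rotl(K, 11) = 0x1F1B4

0x1F1B4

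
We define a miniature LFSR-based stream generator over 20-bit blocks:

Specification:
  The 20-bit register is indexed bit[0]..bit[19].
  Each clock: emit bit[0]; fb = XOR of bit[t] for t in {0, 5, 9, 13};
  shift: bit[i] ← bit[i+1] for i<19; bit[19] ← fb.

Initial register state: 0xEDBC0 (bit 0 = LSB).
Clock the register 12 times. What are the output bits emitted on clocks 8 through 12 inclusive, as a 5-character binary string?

11101

reg_0 = 0xEDBC0
clock 1: out=0, reg = 0xF6DE0
clock 2: out=0, reg = 0x7B6F0
clock 3: out=0, reg = 0xBDB78
clock 4: out=0, reg = 0x5EDBC
clock 5: out=0, reg = 0x2F6DE
clock 6: out=0, reg = 0x17B6F
clock 7: out=1, reg = 0x0BDB7
clock 8: out=1, reg = 0x85EDB
clock 9: out=1, reg = 0x42F6D
clock 10: out=1, reg = 0x217B6
clock 11: out=0, reg = 0x10BDB
clock 12: out=1, reg = 0x085ED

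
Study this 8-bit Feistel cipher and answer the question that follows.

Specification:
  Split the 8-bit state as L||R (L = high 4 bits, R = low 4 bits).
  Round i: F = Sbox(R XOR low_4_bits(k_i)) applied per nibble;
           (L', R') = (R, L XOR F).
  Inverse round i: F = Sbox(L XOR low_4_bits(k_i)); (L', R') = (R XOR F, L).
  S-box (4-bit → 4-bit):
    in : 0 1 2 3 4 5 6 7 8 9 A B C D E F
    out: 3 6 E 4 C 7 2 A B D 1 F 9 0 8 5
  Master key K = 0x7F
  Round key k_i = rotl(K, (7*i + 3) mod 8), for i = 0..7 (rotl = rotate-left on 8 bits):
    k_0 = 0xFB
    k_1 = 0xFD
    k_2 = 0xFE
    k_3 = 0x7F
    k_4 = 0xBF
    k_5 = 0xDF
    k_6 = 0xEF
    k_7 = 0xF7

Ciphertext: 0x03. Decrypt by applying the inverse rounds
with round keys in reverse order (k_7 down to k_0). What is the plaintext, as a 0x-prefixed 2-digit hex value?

0xA8

s_0 = ciphertext = 0x03
s_1 = InvRound(s_0, k_7) = 0x90
s_2 = InvRound(s_1, k_6) = 0x29
s_3 = InvRound(s_2, k_5) = 0x92
s_4 = InvRound(s_3, k_4) = 0x09
s_5 = InvRound(s_4, k_3) = 0xC0
s_6 = InvRound(s_5, k_2) = 0xEC
s_7 = InvRound(s_6, k_1) = 0x8E
s_8 = InvRound(s_7, k_0) = 0xA8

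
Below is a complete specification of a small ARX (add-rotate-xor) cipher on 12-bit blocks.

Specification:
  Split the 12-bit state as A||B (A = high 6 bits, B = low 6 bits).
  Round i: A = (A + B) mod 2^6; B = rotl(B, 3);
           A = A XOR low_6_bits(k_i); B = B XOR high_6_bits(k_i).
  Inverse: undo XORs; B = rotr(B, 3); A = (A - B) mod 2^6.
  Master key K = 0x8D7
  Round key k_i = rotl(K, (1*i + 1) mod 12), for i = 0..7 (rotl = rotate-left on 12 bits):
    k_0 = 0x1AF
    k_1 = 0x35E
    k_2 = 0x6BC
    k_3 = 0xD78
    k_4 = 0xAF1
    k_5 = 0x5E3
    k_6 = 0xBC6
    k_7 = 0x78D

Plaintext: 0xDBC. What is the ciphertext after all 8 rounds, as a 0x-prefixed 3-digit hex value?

s_0 = plaintext = 0xDBC
s_1 = Round(s_0, k_0) = 0x761
s_2 = Round(s_1, k_1) = 0x801
s_3 = Round(s_2, k_2) = 0x752
s_4 = Round(s_3, k_3) = 0x5E7
s_5 = Round(s_4, k_4) = 0x3D7
s_6 = Round(s_5, k_5) = 0x16D
s_7 = Round(s_6, k_6) = 0xD02
s_8 = Round(s_7, k_7) = 0xECE

0xECE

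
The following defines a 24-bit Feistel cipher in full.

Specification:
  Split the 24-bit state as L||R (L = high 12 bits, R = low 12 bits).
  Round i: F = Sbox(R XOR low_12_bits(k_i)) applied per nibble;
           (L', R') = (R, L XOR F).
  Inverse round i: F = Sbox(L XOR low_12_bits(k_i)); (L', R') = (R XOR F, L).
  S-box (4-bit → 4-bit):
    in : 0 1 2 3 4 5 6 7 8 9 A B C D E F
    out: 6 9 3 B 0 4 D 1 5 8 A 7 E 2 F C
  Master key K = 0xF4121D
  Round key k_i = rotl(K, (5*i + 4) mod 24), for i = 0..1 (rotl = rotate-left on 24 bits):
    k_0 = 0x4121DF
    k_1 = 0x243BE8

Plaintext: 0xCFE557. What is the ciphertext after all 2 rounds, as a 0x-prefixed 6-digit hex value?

0xCAB45C

s_0 = plaintext = 0xCFE557
s_1 = Round(s_0, k_0) = 0x557CAB
s_2 = Round(s_1, k_1) = 0xCAB45C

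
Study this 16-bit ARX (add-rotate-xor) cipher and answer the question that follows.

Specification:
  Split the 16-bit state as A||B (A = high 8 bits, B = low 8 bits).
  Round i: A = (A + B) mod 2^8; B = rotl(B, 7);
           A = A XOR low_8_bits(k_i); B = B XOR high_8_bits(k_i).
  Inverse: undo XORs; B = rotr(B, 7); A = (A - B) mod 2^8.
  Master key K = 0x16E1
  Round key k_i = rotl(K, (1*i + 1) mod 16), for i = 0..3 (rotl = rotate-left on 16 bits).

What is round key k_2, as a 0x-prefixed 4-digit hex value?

0xB708

K = 0x16E1
k_0 = rotl(K, (1*0+1) mod 16) = rotl(K, 1) = 0x2DC2
k_1 = rotl(K, (1*1+1) mod 16) = rotl(K, 2) = 0x5B84
k_2 = rotl(K, (1*2+1) mod 16) = rotl(K, 3) = 0xB708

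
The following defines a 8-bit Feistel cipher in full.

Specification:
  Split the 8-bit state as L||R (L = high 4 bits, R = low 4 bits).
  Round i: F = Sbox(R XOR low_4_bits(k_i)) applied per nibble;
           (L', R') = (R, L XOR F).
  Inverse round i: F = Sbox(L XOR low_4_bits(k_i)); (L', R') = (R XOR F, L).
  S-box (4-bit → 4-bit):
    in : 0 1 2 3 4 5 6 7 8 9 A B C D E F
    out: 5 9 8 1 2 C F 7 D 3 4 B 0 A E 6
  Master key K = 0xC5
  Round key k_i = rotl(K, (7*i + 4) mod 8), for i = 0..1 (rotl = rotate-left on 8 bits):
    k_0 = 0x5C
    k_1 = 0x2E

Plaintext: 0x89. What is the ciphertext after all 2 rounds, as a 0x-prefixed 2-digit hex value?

s_0 = plaintext = 0x89
s_1 = Round(s_0, k_0) = 0x94
s_2 = Round(s_1, k_1) = 0x4D

0x4D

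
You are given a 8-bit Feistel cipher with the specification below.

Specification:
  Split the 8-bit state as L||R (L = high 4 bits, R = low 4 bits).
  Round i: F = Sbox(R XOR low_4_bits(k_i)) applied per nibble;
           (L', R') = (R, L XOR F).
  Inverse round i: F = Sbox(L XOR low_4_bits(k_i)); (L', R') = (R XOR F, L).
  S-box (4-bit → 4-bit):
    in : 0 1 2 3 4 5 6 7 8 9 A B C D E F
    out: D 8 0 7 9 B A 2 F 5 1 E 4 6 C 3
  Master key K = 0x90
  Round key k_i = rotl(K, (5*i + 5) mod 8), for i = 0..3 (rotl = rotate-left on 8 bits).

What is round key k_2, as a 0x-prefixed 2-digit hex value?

0x48

K = 0x90
k_0 = rotl(K, (5*0+5) mod 8) = rotl(K, 5) = 0x12
k_1 = rotl(K, (5*1+5) mod 8) = rotl(K, 2) = 0x42
k_2 = rotl(K, (5*2+5) mod 8) = rotl(K, 7) = 0x48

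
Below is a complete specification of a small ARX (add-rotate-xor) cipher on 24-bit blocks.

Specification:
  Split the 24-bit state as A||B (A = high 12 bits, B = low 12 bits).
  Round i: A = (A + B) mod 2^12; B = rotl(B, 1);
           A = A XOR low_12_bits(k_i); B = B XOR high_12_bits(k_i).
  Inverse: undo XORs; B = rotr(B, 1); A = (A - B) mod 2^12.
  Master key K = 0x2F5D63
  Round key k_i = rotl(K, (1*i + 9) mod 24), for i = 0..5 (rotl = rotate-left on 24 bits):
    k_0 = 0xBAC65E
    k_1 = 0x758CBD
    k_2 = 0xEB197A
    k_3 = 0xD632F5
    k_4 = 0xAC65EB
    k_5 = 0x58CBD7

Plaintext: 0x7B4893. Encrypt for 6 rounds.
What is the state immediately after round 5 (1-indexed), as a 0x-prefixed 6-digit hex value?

s_0 = plaintext = 0x7B4893
s_1 = Round(s_0, k_0) = 0x619A8B
s_2 = Round(s_1, k_1) = 0xC1924F
s_3 = Round(s_2, k_2) = 0x712A2F
s_4 = Round(s_3, k_3) = 0x3B493C
s_5 = Round(s_4, k_4) = 0x91B8BF
s_6 = Round(s_5, k_5) = 0xA0D4F3

0x91B8BF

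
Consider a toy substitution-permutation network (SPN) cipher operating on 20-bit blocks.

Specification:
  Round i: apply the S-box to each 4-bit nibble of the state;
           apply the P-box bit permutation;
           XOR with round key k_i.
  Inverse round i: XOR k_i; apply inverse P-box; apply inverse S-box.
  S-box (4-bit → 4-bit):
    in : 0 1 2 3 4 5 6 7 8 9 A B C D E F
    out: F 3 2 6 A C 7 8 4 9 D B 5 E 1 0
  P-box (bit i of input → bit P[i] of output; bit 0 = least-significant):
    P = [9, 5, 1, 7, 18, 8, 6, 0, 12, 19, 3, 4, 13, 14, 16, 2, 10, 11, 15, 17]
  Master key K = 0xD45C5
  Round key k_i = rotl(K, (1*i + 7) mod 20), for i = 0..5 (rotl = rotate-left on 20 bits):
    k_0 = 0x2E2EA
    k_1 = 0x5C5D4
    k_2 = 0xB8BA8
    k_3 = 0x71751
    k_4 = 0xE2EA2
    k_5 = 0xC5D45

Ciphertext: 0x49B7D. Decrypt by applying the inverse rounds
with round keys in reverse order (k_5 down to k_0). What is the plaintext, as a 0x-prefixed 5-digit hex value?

0x2D18A

s_0 = ciphertext = 0x49B7D
s_1 = InvRound(s_0, k_5) = 0xC2DF1
s_2 = InvRound(s_1, k_4) = 0x7F7DC
s_3 = InvRound(s_2, k_3) = 0x8B877
s_4 = InvRound(s_3, k_2) = 0x7AADA
s_5 = InvRound(s_4, k_1) = 0xBB82C
s_6 = InvRound(s_5, k_0) = 0x2D18A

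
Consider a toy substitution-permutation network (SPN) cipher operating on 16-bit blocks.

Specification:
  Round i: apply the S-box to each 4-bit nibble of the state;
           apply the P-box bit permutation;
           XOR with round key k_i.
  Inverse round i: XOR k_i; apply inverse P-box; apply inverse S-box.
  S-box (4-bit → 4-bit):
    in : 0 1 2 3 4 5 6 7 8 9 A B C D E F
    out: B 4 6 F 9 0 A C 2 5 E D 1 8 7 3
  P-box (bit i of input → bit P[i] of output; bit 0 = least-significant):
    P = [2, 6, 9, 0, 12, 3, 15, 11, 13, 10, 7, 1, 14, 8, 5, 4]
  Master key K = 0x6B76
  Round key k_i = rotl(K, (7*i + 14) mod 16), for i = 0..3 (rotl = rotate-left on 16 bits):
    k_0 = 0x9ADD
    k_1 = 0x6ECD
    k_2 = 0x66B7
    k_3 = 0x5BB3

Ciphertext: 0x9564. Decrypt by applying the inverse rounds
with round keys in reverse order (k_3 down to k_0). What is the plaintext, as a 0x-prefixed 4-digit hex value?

s_0 = ciphertext = 0x9564
s_1 = InvRound(s_0, k_3) = 0x4A73
s_2 = InvRound(s_1, k_2) = 0x5EDF
s_3 = InvRound(s_2, k_1) = 0xD4C5
s_4 = InvRound(s_3, k_0) = 0x4861

0x4861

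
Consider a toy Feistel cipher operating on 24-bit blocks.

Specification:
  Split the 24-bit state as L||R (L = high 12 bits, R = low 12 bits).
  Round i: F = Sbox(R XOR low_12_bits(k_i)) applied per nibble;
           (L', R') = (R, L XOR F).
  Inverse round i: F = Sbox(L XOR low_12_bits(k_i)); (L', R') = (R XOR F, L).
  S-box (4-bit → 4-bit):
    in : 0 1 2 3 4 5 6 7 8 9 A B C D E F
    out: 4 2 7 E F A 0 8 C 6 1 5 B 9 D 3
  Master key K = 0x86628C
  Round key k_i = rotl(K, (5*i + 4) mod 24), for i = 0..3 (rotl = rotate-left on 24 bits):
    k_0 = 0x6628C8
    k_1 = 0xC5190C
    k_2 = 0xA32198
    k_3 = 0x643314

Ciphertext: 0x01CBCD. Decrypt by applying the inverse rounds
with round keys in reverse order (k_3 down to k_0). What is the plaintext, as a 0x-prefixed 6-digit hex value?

s_0 = ciphertext = 0x01CBCD
s_1 = InvRound(s_0, k_3) = 0x58101C
s_2 = InvRound(s_1, k_2) = 0xF3A581
s_3 = InvRound(s_2, k_1) = 0x561F3A
s_4 = InvRound(s_3, k_0) = 0x62C561

0x62C561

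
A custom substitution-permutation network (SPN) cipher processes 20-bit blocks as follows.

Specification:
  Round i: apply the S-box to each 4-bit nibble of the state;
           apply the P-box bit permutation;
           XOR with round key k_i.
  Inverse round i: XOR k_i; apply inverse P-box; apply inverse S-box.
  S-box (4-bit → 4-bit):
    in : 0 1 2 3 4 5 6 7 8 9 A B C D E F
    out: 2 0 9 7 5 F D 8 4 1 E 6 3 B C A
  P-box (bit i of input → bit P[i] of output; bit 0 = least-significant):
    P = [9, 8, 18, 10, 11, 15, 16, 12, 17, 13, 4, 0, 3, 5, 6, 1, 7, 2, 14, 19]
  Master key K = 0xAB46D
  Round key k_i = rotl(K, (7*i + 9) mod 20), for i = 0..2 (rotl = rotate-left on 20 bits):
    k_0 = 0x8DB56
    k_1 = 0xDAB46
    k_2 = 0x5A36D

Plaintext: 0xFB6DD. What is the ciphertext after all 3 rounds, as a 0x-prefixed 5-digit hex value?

s_0 = plaintext = 0xFB6DD
s_1 = Round(s_0, k_0) = 0x24423
s_2 = Round(s_1, k_1) = 0x3B09E
s_3 = Round(s_2, k_2) = 0x1CF89

0x1CF89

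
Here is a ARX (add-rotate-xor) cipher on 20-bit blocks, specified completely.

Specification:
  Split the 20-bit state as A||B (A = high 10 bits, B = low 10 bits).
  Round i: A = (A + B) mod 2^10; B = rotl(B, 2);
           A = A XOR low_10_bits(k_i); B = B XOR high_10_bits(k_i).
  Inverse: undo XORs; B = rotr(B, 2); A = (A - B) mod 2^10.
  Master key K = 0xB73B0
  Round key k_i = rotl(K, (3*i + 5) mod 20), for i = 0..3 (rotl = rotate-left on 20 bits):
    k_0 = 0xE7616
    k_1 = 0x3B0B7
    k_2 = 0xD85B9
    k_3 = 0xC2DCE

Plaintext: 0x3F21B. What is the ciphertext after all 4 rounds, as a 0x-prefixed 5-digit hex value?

0xC0CB0

s_0 = plaintext = 0x3F21B
s_1 = Round(s_0, k_0) = 0x407F3
s_2 = Round(s_1, k_1) = 0x10F23
s_3 = Round(s_2, k_2) = 0xB7FEE
s_4 = Round(s_3, k_3) = 0xC0CB0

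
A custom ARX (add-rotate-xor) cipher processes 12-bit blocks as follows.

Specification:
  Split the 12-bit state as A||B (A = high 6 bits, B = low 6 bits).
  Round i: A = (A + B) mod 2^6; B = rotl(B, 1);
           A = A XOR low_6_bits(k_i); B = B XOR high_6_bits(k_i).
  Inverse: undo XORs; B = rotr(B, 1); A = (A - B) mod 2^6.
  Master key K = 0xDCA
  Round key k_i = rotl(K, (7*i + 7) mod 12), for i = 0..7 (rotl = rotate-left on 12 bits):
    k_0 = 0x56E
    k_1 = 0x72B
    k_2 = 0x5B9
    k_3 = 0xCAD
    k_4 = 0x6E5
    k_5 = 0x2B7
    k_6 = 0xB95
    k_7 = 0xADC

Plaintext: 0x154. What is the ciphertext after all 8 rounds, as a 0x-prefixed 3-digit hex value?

s_0 = plaintext = 0x154
s_1 = Round(s_0, k_0) = 0xDFD
s_2 = Round(s_1, k_1) = 0x7E7
s_3 = Round(s_2, k_2) = 0xFD9
s_4 = Round(s_3, k_3) = 0xD40
s_5 = Round(s_4, k_4) = 0x41B
s_6 = Round(s_5, k_5) = 0x73C
s_7 = Round(s_6, k_6) = 0x357
s_8 = Round(s_7, k_7) = 0xE05

0xE05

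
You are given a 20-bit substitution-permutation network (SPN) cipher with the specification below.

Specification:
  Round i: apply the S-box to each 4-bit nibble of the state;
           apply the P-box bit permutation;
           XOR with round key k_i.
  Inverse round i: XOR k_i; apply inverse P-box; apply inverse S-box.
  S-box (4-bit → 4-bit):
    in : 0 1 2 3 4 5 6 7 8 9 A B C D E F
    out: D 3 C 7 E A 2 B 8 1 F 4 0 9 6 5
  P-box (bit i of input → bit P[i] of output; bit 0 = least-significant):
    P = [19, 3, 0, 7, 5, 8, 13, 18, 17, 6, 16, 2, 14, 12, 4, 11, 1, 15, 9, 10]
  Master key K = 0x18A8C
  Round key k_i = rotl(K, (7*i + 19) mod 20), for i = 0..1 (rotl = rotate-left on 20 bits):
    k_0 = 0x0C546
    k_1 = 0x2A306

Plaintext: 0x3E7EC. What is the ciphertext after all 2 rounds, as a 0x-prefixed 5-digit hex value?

0xAFCE7

s_0 = plaintext = 0x3E7EC
s_1 = Round(s_0, k_0) = 0x27610
s_2 = Round(s_1, k_1) = 0xAFCE7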